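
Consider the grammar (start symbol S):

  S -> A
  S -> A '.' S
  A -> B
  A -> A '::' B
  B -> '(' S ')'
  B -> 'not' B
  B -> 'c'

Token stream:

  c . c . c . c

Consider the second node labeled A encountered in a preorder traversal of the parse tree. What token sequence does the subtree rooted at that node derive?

c

[S [A [B c]] . [S [A [B c]] . [S [A [B c]] . [S [A [B c]]]]]]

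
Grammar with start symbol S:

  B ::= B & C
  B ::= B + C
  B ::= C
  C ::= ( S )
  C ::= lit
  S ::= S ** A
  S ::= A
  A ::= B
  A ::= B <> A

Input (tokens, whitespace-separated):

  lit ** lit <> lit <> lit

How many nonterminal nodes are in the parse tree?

[S [S [A [B [C lit]]]] ** [A [B [C lit]] <> [A [B [C lit]] <> [A [B [C lit]]]]]]

14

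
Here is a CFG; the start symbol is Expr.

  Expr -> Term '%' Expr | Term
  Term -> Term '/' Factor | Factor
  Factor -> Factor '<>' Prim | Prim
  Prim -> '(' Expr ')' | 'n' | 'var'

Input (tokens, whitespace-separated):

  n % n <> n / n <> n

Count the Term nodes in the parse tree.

3

[Expr [Term [Factor [Prim n]]] % [Expr [Term [Term [Factor [Factor [Prim n]] <> [Prim n]]] / [Factor [Factor [Prim n]] <> [Prim n]]]]]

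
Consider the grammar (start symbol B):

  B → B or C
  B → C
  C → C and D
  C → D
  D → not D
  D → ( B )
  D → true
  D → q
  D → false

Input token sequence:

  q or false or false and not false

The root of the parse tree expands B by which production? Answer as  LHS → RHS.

[B [B [B [C [D q]]] or [C [D false]]] or [C [C [D false]] and [D not [D false]]]]

B → B or C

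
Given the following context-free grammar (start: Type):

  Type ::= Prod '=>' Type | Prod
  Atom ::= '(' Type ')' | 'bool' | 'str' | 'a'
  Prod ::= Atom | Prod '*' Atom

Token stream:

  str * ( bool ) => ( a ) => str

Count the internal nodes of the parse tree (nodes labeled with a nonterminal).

[Type [Prod [Prod [Atom str]] * [Atom ( [Type [Prod [Atom bool]]] )]] => [Type [Prod [Atom ( [Type [Prod [Atom a]]] )]] => [Type [Prod [Atom str]]]]]

17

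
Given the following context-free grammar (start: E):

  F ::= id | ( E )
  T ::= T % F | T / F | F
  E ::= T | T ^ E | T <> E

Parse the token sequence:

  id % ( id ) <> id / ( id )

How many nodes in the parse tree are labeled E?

4

[E [T [T [F id]] % [F ( [E [T [F id]]] )]] <> [E [T [T [F id]] / [F ( [E [T [F id]]] )]]]]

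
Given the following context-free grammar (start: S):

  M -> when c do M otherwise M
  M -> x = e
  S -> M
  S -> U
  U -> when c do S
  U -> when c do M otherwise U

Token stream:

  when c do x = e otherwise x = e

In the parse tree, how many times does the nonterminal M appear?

[S [M when c do [M x = e] otherwise [M x = e]]]

3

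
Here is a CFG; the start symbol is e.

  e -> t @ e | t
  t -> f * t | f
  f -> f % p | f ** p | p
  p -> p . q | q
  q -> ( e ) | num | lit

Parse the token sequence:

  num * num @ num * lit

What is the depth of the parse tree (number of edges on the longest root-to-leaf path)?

[e [t [f [p [q num]]] * [t [f [p [q num]]]]] @ [e [t [f [p [q num]]] * [t [f [p [q lit]]]]]]]

7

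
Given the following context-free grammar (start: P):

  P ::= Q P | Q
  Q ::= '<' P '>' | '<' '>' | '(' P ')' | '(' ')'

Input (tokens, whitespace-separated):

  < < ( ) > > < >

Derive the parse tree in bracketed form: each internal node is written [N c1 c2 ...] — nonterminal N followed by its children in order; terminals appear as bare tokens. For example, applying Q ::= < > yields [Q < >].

[P [Q < [P [Q < [P [Q ( )]] >]] >] [P [Q < >]]]

P
Q P
< P > P
< Q > P
< < P > > P
< < Q > > P
< < ( ) > > P
< < ( ) > > Q
< < ( ) > > < >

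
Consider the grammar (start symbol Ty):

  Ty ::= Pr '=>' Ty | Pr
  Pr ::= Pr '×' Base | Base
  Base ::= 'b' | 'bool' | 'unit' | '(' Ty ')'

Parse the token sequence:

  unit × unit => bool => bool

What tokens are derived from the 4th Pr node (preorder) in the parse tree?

[Ty [Pr [Pr [Base unit]] × [Base unit]] => [Ty [Pr [Base bool]] => [Ty [Pr [Base bool]]]]]

bool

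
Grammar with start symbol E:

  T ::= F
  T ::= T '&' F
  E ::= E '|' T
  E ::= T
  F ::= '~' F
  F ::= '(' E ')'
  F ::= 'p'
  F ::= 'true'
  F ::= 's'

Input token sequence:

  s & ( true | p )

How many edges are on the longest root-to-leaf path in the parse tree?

7

[E [T [T [F s]] & [F ( [E [E [T [F true]]] | [T [F p]]] )]]]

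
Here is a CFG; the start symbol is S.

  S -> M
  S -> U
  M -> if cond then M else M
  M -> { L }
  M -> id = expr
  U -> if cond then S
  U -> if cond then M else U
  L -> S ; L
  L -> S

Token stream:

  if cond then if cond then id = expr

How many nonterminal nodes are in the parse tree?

6

[S [U if cond then [S [U if cond then [S [M id = expr]]]]]]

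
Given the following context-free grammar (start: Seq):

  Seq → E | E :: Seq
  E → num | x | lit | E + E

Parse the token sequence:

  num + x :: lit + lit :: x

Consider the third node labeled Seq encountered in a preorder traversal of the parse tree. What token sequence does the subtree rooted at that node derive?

[Seq [E [E num] + [E x]] :: [Seq [E [E lit] + [E lit]] :: [Seq [E x]]]]

x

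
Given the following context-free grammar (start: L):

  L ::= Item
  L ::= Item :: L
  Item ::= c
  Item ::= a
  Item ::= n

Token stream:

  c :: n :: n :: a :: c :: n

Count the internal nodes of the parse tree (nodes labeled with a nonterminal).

[L [Item c] :: [L [Item n] :: [L [Item n] :: [L [Item a] :: [L [Item c] :: [L [Item n]]]]]]]

12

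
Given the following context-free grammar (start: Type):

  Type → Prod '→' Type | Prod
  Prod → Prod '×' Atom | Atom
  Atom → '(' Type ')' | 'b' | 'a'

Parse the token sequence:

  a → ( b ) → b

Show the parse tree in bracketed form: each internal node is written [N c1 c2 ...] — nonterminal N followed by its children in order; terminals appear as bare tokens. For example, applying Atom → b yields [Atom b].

[Type [Prod [Atom a]] → [Type [Prod [Atom ( [Type [Prod [Atom b]]] )]] → [Type [Prod [Atom b]]]]]

Type
Prod → Type
Atom → Type
a → Type
a → Prod → Type
a → Atom → Type
a → ( Type ) → Type
a → ( Prod ) → Type
a → ( Atom ) → Type
a → ( b ) → Type
a → ( b ) → Prod
a → ( b ) → Atom
a → ( b ) → b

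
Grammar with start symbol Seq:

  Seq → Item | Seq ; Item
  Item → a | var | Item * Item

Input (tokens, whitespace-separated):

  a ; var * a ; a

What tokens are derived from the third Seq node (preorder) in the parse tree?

[Seq [Seq [Seq [Item a]] ; [Item [Item var] * [Item a]]] ; [Item a]]

a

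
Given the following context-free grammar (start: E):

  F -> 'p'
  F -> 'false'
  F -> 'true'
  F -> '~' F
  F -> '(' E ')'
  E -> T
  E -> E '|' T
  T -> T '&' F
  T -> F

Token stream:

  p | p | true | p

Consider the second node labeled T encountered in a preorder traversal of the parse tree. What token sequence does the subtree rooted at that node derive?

p

[E [E [E [E [T [F p]]] | [T [F p]]] | [T [F true]]] | [T [F p]]]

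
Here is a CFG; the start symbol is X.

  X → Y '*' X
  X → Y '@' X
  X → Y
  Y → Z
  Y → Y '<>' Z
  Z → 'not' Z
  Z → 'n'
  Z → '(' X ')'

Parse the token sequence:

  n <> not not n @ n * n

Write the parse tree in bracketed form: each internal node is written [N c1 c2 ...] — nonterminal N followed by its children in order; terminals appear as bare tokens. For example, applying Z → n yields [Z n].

[X [Y [Y [Z n]] <> [Z not [Z not [Z n]]]] @ [X [Y [Z n]] * [X [Y [Z n]]]]]

X
Y @ X
Y <> Z @ X
Z <> Z @ X
n <> Z @ X
n <> not Z @ X
n <> not not Z @ X
n <> not not n @ X
n <> not not n @ Y * X
n <> not not n @ Z * X
n <> not not n @ n * X
n <> not not n @ n * Y
n <> not not n @ n * Z
n <> not not n @ n * n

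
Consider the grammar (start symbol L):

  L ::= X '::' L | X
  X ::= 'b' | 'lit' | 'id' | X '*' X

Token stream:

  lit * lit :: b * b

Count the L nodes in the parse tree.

2

[L [X [X lit] * [X lit]] :: [L [X [X b] * [X b]]]]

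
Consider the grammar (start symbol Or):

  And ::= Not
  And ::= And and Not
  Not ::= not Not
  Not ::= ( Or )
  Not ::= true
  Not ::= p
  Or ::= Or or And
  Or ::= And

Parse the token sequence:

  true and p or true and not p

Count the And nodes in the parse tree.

[Or [Or [And [And [Not true]] and [Not p]]] or [And [And [Not true]] and [Not not [Not p]]]]

4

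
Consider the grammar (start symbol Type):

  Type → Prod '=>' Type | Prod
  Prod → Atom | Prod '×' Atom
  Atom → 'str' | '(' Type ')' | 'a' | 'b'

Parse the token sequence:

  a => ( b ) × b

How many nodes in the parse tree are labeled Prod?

[Type [Prod [Atom a]] => [Type [Prod [Prod [Atom ( [Type [Prod [Atom b]]] )]] × [Atom b]]]]

4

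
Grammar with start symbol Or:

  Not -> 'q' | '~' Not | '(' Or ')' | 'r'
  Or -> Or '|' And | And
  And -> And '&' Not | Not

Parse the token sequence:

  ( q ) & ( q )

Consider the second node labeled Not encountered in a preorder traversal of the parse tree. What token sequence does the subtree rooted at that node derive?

[Or [And [And [Not ( [Or [And [Not q]]] )]] & [Not ( [Or [And [Not q]]] )]]]

q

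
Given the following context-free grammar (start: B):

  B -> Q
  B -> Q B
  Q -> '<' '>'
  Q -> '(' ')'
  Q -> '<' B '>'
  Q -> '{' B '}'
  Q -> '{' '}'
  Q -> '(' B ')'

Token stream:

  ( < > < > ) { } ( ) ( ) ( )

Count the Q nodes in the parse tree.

7

[B [Q ( [B [Q < >] [B [Q < >]]] )] [B [Q { }] [B [Q ( )] [B [Q ( )] [B [Q ( )]]]]]]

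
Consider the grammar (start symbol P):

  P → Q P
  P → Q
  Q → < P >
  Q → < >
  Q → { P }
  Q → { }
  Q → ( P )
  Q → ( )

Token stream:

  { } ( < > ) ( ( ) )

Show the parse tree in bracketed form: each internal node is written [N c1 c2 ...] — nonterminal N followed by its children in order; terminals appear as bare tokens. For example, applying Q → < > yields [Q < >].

P
Q P
{ } P
{ } Q P
{ } ( P ) P
{ } ( Q ) P
{ } ( < > ) P
{ } ( < > ) Q
{ } ( < > ) ( P )
{ } ( < > ) ( Q )
{ } ( < > ) ( ( ) )

[P [Q { }] [P [Q ( [P [Q < >]] )] [P [Q ( [P [Q ( )]] )]]]]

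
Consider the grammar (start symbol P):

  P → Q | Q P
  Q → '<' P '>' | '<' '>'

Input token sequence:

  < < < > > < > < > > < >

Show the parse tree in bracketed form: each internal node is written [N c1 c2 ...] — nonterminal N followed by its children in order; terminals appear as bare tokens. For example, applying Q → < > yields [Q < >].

P
Q P
< P > P
< Q P > P
< < P > P > P
< < Q > P > P
< < < > > P > P
< < < > > Q P > P
< < < > > < > P > P
< < < > > < > Q > P
< < < > > < > < > > P
< < < > > < > < > > Q
< < < > > < > < > > < >

[P [Q < [P [Q < [P [Q < >]] >] [P [Q < >] [P [Q < >]]]] >] [P [Q < >]]]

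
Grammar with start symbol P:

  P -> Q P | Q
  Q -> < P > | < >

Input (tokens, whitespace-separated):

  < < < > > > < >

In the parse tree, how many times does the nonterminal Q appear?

[P [Q < [P [Q < [P [Q < >]] >]] >] [P [Q < >]]]

4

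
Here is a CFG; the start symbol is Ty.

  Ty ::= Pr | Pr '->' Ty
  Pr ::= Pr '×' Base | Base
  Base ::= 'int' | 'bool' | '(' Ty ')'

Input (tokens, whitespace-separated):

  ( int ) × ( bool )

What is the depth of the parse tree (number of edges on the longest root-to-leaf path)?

7

[Ty [Pr [Pr [Base ( [Ty [Pr [Base int]]] )]] × [Base ( [Ty [Pr [Base bool]]] )]]]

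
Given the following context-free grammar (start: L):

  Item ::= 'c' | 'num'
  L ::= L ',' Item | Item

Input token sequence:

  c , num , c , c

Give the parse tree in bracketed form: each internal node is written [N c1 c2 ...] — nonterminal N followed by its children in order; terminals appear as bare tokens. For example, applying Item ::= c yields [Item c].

L
L , Item
L , Item , Item
L , Item , Item , Item
Item , Item , Item , Item
c , Item , Item , Item
c , num , Item , Item
c , num , c , Item
c , num , c , c

[L [L [L [L [Item c]] , [Item num]] , [Item c]] , [Item c]]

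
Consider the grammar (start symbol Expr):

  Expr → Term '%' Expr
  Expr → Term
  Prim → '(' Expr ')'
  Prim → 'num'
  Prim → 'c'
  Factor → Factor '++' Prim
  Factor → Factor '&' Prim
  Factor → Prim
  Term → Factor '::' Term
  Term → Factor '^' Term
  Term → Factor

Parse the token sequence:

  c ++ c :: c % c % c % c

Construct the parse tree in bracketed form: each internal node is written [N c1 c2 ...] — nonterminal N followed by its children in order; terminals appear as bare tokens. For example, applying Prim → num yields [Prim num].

Expr
Term % Expr
Factor :: Term % Expr
Factor ++ Prim :: Term % Expr
Prim ++ Prim :: Term % Expr
c ++ Prim :: Term % Expr
c ++ c :: Term % Expr
c ++ c :: Factor % Expr
c ++ c :: Prim % Expr
c ++ c :: c % Expr
c ++ c :: c % Term % Expr
c ++ c :: c % Factor % Expr
c ++ c :: c % Prim % Expr
c ++ c :: c % c % Expr
c ++ c :: c % c % Term % Expr
c ++ c :: c % c % Factor % Expr
c ++ c :: c % c % Prim % Expr
c ++ c :: c % c % c % Expr
c ++ c :: c % c % c % Term
c ++ c :: c % c % c % Factor
c ++ c :: c % c % c % Prim
c ++ c :: c % c % c % c

[Expr [Term [Factor [Factor [Prim c]] ++ [Prim c]] :: [Term [Factor [Prim c]]]] % [Expr [Term [Factor [Prim c]]] % [Expr [Term [Factor [Prim c]]] % [Expr [Term [Factor [Prim c]]]]]]]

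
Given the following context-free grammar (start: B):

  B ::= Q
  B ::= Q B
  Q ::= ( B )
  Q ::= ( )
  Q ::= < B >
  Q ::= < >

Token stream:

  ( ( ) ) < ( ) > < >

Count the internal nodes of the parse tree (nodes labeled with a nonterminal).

[B [Q ( [B [Q ( )]] )] [B [Q < [B [Q ( )]] >] [B [Q < >]]]]

10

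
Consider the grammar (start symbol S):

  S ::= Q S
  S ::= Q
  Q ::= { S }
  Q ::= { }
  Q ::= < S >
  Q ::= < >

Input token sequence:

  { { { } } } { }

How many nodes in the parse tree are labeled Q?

[S [Q { [S [Q { [S [Q { }]] }]] }] [S [Q { }]]]

4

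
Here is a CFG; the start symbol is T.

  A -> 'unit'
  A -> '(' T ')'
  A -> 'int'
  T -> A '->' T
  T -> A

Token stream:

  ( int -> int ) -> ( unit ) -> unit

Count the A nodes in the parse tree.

6

[T [A ( [T [A int] -> [T [A int]]] )] -> [T [A ( [T [A unit]] )] -> [T [A unit]]]]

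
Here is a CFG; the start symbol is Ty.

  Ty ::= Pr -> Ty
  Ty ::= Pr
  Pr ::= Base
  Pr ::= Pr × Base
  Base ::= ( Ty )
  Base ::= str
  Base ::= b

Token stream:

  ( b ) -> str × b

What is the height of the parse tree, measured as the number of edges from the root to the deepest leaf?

[Ty [Pr [Base ( [Ty [Pr [Base b]]] )]] -> [Ty [Pr [Pr [Base str]] × [Base b]]]]

6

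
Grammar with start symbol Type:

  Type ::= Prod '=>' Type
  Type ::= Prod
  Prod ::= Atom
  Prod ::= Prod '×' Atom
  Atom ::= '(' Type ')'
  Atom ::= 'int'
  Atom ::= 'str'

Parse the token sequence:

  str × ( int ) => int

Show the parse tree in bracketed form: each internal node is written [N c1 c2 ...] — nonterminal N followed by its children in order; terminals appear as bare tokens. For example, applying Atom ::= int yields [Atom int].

Type
Prod => Type
Prod × Atom => Type
Atom × Atom => Type
str × Atom => Type
str × ( Type ) => Type
str × ( Prod ) => Type
str × ( Atom ) => Type
str × ( int ) => Type
str × ( int ) => Prod
str × ( int ) => Atom
str × ( int ) => int

[Type [Prod [Prod [Atom str]] × [Atom ( [Type [Prod [Atom int]]] )]] => [Type [Prod [Atom int]]]]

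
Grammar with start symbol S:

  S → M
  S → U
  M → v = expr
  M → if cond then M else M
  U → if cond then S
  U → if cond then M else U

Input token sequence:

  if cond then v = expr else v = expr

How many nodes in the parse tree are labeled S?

1

[S [M if cond then [M v = expr] else [M v = expr]]]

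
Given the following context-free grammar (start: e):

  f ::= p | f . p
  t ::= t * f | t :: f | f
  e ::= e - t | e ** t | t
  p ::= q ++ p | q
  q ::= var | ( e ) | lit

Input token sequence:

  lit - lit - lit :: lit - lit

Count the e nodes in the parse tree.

4

[e [e [e [e [t [f [p [q lit]]]]] - [t [f [p [q lit]]]]] - [t [t [f [p [q lit]]]] :: [f [p [q lit]]]]] - [t [f [p [q lit]]]]]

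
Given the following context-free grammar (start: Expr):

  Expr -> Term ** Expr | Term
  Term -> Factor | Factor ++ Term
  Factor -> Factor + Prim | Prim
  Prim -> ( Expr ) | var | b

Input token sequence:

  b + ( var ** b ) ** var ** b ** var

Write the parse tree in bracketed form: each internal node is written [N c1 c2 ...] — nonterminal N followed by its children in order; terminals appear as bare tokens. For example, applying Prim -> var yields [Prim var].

[Expr [Term [Factor [Factor [Prim b]] + [Prim ( [Expr [Term [Factor [Prim var]]] ** [Expr [Term [Factor [Prim b]]]]] )]]] ** [Expr [Term [Factor [Prim var]]] ** [Expr [Term [Factor [Prim b]]] ** [Expr [Term [Factor [Prim var]]]]]]]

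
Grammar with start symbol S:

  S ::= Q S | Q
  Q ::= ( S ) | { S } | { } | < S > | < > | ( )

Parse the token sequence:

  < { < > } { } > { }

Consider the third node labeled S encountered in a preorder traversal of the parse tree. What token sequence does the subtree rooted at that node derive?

< >

[S [Q < [S [Q { [S [Q < >]] }] [S [Q { }]]] >] [S [Q { }]]]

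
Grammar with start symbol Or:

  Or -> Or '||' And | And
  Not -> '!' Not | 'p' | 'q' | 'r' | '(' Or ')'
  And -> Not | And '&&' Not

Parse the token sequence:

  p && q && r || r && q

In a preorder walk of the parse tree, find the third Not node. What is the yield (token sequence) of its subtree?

r

[Or [Or [And [And [And [Not p]] && [Not q]] && [Not r]]] || [And [And [Not r]] && [Not q]]]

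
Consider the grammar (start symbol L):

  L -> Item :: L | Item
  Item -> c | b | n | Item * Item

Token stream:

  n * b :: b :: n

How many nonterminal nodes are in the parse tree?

[L [Item [Item n] * [Item b]] :: [L [Item b] :: [L [Item n]]]]

8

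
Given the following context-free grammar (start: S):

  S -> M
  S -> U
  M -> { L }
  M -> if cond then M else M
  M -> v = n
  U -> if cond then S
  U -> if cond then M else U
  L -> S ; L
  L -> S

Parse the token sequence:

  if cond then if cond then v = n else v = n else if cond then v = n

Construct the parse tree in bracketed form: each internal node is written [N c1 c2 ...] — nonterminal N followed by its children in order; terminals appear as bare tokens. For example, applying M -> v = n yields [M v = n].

[S [U if cond then [M if cond then [M v = n] else [M v = n]] else [U if cond then [S [M v = n]]]]]

S
U
if cond then M else U
if cond then if cond then M else M else U
if cond then if cond then v = n else M else U
if cond then if cond then v = n else v = n else U
if cond then if cond then v = n else v = n else if cond then S
if cond then if cond then v = n else v = n else if cond then M
if cond then if cond then v = n else v = n else if cond then v = n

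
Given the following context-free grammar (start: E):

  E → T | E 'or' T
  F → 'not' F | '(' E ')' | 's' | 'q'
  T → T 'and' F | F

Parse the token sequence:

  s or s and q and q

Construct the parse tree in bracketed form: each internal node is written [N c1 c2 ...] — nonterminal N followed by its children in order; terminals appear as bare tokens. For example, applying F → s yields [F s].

E
E or T
T or T
F or T
s or T
s or T and F
s or T and F and F
s or F and F and F
s or s and F and F
s or s and q and F
s or s and q and q

[E [E [T [F s]]] or [T [T [T [F s]] and [F q]] and [F q]]]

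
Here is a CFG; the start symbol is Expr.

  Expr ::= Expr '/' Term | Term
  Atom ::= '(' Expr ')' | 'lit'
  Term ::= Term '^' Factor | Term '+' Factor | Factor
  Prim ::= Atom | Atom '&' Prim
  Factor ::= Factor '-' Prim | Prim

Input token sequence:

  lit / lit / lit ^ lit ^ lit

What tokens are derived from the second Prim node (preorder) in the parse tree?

lit

[Expr [Expr [Expr [Term [Factor [Prim [Atom lit]]]]] / [Term [Factor [Prim [Atom lit]]]]] / [Term [Term [Term [Factor [Prim [Atom lit]]]] ^ [Factor [Prim [Atom lit]]]] ^ [Factor [Prim [Atom lit]]]]]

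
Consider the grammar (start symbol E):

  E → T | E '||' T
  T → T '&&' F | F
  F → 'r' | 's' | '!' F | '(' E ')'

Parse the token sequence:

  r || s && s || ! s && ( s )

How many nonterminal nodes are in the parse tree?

17

[E [E [E [T [F r]]] || [T [T [F s]] && [F s]]] || [T [T [F ! [F s]]] && [F ( [E [T [F s]]] )]]]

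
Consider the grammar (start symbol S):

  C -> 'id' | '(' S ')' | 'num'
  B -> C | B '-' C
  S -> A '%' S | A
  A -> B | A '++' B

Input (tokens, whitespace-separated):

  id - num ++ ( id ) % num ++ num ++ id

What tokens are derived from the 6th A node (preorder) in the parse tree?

num

[S [A [A [B [B [C id]] - [C num]]] ++ [B [C ( [S [A [B [C id]]]] )]]] % [S [A [A [A [B [C num]]] ++ [B [C num]]] ++ [B [C id]]]]]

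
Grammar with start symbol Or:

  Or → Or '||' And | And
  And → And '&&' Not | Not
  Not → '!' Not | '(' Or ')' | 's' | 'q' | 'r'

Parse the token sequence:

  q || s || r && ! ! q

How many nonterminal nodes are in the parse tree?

[Or [Or [Or [And [Not q]]] || [And [Not s]]] || [And [And [Not r]] && [Not ! [Not ! [Not q]]]]]

13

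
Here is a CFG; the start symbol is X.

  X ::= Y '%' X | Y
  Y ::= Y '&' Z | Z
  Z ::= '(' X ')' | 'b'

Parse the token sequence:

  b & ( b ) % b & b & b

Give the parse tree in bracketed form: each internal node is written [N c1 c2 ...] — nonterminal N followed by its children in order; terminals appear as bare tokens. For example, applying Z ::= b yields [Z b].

X
Y % X
Y & Z % X
Z & Z % X
b & Z % X
b & ( X ) % X
b & ( Y ) % X
b & ( Z ) % X
b & ( b ) % X
b & ( b ) % Y
b & ( b ) % Y & Z
b & ( b ) % Y & Z & Z
b & ( b ) % Z & Z & Z
b & ( b ) % b & Z & Z
b & ( b ) % b & b & Z
b & ( b ) % b & b & b

[X [Y [Y [Z b]] & [Z ( [X [Y [Z b]]] )]] % [X [Y [Y [Y [Z b]] & [Z b]] & [Z b]]]]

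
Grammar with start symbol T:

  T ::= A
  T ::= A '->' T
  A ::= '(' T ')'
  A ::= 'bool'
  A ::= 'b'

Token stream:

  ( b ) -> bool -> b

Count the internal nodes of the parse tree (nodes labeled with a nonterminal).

8

[T [A ( [T [A b]] )] -> [T [A bool] -> [T [A b]]]]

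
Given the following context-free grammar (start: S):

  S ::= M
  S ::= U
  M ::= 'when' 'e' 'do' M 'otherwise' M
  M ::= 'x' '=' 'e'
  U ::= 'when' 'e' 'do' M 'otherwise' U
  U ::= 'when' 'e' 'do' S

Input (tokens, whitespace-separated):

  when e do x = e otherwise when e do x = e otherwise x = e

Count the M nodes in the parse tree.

[S [M when e do [M x = e] otherwise [M when e do [M x = e] otherwise [M x = e]]]]

5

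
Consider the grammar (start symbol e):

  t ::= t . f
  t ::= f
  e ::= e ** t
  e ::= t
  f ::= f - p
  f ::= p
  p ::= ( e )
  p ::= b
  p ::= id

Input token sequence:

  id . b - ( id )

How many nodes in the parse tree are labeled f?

[e [t [t [f [p id]]] . [f [f [p b]] - [p ( [e [t [f [p id]]]] )]]]]

4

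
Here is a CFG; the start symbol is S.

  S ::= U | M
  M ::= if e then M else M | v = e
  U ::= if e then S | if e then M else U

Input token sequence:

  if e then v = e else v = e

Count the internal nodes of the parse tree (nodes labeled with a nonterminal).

4

[S [M if e then [M v = e] else [M v = e]]]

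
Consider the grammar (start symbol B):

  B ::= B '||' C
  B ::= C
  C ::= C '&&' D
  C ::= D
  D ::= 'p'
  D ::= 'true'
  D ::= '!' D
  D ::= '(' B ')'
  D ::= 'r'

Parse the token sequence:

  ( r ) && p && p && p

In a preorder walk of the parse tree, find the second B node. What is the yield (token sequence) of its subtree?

r

[B [C [C [C [C [D ( [B [C [D r]]] )]] && [D p]] && [D p]] && [D p]]]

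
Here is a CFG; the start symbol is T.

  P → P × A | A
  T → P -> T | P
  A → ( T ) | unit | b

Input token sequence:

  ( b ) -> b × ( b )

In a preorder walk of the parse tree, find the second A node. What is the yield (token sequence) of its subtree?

[T [P [A ( [T [P [A b]]] )]] -> [T [P [P [A b]] × [A ( [T [P [A b]]] )]]]]

b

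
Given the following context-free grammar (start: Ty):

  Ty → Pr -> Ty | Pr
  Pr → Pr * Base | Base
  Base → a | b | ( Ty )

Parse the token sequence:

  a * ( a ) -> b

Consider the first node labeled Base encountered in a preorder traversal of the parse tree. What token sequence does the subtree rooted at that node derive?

[Ty [Pr [Pr [Base a]] * [Base ( [Ty [Pr [Base a]]] )]] -> [Ty [Pr [Base b]]]]

a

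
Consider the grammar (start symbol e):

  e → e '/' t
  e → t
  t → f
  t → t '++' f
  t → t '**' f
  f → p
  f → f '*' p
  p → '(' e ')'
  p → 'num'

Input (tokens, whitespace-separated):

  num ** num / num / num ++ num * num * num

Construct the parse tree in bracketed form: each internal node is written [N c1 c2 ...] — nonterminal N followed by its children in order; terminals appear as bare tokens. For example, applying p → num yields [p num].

[e [e [e [t [t [f [p num]]] ** [f [p num]]]] / [t [f [p num]]]] / [t [t [f [p num]]] ++ [f [f [f [p num]] * [p num]] * [p num]]]]

e
e / t
e / t / t
t / t / t
t ** f / t / t
f ** f / t / t
p ** f / t / t
num ** f / t / t
num ** p / t / t
num ** num / t / t
num ** num / f / t
num ** num / p / t
num ** num / num / t
num ** num / num / t ++ f
num ** num / num / f ++ f
num ** num / num / p ++ f
num ** num / num / num ++ f
num ** num / num / num ++ f * p
num ** num / num / num ++ f * p * p
num ** num / num / num ++ p * p * p
num ** num / num / num ++ num * p * p
num ** num / num / num ++ num * num * p
num ** num / num / num ++ num * num * num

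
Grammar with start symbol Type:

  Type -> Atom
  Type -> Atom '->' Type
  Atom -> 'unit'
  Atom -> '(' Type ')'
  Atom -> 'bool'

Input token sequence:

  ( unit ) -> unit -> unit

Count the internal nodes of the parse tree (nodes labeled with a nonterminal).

8

[Type [Atom ( [Type [Atom unit]] )] -> [Type [Atom unit] -> [Type [Atom unit]]]]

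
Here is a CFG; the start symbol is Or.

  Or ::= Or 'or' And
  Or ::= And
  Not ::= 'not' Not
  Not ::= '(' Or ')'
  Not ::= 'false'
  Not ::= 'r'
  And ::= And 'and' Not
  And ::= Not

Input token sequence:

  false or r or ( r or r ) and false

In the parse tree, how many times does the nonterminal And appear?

[Or [Or [Or [And [Not false]]] or [And [Not r]]] or [And [And [Not ( [Or [Or [And [Not r]]] or [And [Not r]]] )]] and [Not false]]]

6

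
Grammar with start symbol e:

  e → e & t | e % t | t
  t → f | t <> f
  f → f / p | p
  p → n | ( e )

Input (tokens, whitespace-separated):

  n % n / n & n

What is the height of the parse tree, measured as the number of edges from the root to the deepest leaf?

[e [e [e [t [f [p n]]]] % [t [f [f [p n]] / [p n]]]] & [t [f [p n]]]]

6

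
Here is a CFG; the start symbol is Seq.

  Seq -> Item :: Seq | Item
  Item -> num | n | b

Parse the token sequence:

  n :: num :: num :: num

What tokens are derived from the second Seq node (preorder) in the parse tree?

num :: num :: num

[Seq [Item n] :: [Seq [Item num] :: [Seq [Item num] :: [Seq [Item num]]]]]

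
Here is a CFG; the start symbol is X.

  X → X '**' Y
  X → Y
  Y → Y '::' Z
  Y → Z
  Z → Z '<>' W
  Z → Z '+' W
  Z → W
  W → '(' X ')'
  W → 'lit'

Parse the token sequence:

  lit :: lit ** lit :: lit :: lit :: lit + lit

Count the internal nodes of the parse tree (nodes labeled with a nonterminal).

22

[X [X [Y [Y [Z [W lit]]] :: [Z [W lit]]]] ** [Y [Y [Y [Y [Z [W lit]]] :: [Z [W lit]]] :: [Z [W lit]]] :: [Z [Z [W lit]] + [W lit]]]]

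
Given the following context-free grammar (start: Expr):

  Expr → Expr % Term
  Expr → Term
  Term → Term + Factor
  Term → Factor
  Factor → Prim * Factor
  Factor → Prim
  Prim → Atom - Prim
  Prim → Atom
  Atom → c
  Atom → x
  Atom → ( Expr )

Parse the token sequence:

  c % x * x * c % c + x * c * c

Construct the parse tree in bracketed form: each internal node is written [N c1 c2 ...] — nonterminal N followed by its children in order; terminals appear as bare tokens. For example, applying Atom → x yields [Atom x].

[Expr [Expr [Expr [Term [Factor [Prim [Atom c]]]]] % [Term [Factor [Prim [Atom x]] * [Factor [Prim [Atom x]] * [Factor [Prim [Atom c]]]]]]] % [Term [Term [Factor [Prim [Atom c]]]] + [Factor [Prim [Atom x]] * [Factor [Prim [Atom c]] * [Factor [Prim [Atom c]]]]]]]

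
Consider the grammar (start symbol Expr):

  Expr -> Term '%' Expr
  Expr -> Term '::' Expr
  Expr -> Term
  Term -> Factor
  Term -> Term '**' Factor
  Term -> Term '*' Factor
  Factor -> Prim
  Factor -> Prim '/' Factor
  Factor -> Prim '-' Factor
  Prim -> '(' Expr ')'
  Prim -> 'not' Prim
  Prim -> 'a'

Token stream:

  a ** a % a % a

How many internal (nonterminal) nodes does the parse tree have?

15

[Expr [Term [Term [Factor [Prim a]]] ** [Factor [Prim a]]] % [Expr [Term [Factor [Prim a]]] % [Expr [Term [Factor [Prim a]]]]]]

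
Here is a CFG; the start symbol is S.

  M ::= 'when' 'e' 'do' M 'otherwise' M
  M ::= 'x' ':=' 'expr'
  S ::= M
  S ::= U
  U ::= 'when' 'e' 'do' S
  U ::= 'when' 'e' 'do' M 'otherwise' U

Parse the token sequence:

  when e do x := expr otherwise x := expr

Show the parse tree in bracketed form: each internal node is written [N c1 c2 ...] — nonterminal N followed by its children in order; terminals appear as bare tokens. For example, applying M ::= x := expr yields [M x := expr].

[S [M when e do [M x := expr] otherwise [M x := expr]]]

S
M
when e do M otherwise M
when e do x := expr otherwise M
when e do x := expr otherwise x := expr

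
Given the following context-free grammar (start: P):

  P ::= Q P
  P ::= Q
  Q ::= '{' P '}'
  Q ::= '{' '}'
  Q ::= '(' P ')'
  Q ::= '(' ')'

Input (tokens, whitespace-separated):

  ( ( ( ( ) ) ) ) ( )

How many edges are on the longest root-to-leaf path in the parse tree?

[P [Q ( [P [Q ( [P [Q ( [P [Q ( )]] )]] )]] )] [P [Q ( )]]]

8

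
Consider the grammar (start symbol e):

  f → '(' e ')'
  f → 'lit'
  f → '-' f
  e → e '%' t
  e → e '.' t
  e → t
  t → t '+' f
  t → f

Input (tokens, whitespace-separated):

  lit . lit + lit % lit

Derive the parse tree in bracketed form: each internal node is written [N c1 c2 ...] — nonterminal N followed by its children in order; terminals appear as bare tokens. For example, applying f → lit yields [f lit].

e
e % t
e . t % t
t . t % t
f . t % t
lit . t % t
lit . t + f % t
lit . f + f % t
lit . lit + f % t
lit . lit + lit % t
lit . lit + lit % f
lit . lit + lit % lit

[e [e [e [t [f lit]]] . [t [t [f lit]] + [f lit]]] % [t [f lit]]]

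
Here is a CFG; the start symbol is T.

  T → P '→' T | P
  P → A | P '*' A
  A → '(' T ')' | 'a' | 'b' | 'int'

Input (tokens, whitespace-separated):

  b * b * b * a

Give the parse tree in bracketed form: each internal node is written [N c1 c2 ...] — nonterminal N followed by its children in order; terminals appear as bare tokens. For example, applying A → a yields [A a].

T
P
P * A
P * A * A
P * A * A * A
A * A * A * A
b * A * A * A
b * b * A * A
b * b * b * A
b * b * b * a

[T [P [P [P [P [A b]] * [A b]] * [A b]] * [A a]]]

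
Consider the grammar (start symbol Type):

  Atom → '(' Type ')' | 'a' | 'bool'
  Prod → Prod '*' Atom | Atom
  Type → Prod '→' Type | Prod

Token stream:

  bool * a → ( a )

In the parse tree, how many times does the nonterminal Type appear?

[Type [Prod [Prod [Atom bool]] * [Atom a]] → [Type [Prod [Atom ( [Type [Prod [Atom a]]] )]]]]

3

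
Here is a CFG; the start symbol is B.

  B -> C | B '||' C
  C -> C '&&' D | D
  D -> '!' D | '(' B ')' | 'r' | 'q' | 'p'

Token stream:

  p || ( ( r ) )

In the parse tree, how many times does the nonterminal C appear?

[B [B [C [D p]]] || [C [D ( [B [C [D ( [B [C [D r]]] )]]] )]]]

4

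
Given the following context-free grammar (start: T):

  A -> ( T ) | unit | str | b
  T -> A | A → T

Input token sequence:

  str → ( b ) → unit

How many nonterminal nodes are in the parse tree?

[T [A str] → [T [A ( [T [A b]] )] → [T [A unit]]]]

8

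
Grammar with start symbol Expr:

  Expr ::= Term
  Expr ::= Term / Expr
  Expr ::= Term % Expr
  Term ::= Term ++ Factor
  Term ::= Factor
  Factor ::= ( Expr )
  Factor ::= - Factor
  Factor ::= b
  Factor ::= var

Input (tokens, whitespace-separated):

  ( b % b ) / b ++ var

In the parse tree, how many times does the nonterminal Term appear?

5

[Expr [Term [Factor ( [Expr [Term [Factor b]] % [Expr [Term [Factor b]]]] )]] / [Expr [Term [Term [Factor b]] ++ [Factor var]]]]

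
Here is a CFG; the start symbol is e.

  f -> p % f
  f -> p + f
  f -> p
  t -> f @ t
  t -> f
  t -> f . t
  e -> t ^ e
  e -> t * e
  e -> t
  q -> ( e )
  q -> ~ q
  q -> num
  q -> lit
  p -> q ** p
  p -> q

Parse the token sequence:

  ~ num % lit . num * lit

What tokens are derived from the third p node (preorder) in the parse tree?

[e [t [f [p [q ~ [q num]]] % [f [p [q lit]]]] . [t [f [p [q num]]]]] * [e [t [f [p [q lit]]]]]]

num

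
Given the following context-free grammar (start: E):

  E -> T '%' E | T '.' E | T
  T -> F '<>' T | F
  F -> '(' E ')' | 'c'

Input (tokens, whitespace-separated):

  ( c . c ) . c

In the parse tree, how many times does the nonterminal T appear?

[E [T [F ( [E [T [F c]] . [E [T [F c]]]] )]] . [E [T [F c]]]]

4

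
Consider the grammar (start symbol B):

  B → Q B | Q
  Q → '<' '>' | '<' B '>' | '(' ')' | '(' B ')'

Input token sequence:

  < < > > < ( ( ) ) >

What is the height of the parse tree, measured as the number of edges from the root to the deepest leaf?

7

[B [Q < [B [Q < >]] >] [B [Q < [B [Q ( [B [Q ( )]] )]] >]]]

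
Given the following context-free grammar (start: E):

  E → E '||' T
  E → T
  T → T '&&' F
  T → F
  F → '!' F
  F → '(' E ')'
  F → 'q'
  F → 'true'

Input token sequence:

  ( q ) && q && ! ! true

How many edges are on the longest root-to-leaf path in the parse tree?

8

[E [T [T [T [F ( [E [T [F q]]] )]] && [F q]] && [F ! [F ! [F true]]]]]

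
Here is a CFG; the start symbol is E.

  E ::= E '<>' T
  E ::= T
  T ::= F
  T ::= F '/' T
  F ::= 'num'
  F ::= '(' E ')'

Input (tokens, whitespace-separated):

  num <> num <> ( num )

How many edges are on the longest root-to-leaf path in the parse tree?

6

[E [E [E [T [F num]]] <> [T [F num]]] <> [T [F ( [E [T [F num]]] )]]]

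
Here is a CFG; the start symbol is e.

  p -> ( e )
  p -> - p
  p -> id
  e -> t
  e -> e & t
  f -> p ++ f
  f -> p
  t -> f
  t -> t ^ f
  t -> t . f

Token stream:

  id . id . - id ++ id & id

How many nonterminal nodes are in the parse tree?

[e [e [t [t [t [f [p id]]] . [f [p id]]] . [f [p - [p id]] ++ [f [p id]]]]] & [t [f [p id]]]]

17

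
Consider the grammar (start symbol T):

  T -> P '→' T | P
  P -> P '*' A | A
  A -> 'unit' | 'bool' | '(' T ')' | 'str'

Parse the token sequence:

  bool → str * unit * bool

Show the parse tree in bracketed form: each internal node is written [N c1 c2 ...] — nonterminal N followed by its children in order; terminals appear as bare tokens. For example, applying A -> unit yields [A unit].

T
P → T
A → T
bool → T
bool → P
bool → P * A
bool → P * A * A
bool → A * A * A
bool → str * A * A
bool → str * unit * A
bool → str * unit * bool

[T [P [A bool]] → [T [P [P [P [A str]] * [A unit]] * [A bool]]]]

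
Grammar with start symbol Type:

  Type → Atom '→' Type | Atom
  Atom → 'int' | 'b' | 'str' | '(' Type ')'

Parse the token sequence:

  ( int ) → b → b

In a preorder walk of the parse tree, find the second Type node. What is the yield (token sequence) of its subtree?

int

[Type [Atom ( [Type [Atom int]] )] → [Type [Atom b] → [Type [Atom b]]]]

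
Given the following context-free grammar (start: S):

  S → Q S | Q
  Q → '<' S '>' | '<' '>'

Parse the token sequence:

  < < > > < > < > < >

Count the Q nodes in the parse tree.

[S [Q < [S [Q < >]] >] [S [Q < >] [S [Q < >] [S [Q < >]]]]]

5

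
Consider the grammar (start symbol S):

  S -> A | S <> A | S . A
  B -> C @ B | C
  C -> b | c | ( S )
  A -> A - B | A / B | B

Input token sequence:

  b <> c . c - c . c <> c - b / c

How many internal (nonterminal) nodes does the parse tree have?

29

[S [S [S [S [S [A [B [C b]]]] <> [A [B [C c]]]] . [A [A [B [C c]]] - [B [C c]]]] . [A [B [C c]]]] <> [A [A [A [B [C c]]] - [B [C b]]] / [B [C c]]]]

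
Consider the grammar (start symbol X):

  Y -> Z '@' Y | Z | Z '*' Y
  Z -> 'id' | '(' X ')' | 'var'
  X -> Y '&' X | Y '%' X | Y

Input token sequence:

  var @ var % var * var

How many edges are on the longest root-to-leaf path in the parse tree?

[X [Y [Z var] @ [Y [Z var]]] % [X [Y [Z var] * [Y [Z var]]]]]

5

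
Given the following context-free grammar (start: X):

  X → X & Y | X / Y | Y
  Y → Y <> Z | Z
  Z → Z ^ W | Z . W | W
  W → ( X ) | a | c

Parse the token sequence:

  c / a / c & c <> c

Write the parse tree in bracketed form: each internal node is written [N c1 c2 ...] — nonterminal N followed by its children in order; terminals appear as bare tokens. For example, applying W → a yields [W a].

[X [X [X [X [Y [Z [W c]]]] / [Y [Z [W a]]]] / [Y [Z [W c]]]] & [Y [Y [Z [W c]]] <> [Z [W c]]]]

X
X & Y
X / Y & Y
X / Y / Y & Y
Y / Y / Y & Y
Z / Y / Y & Y
W / Y / Y & Y
c / Y / Y & Y
c / Z / Y & Y
c / W / Y & Y
c / a / Y & Y
c / a / Z & Y
c / a / W & Y
c / a / c & Y
c / a / c & Y <> Z
c / a / c & Z <> Z
c / a / c & W <> Z
c / a / c & c <> Z
c / a / c & c <> W
c / a / c & c <> c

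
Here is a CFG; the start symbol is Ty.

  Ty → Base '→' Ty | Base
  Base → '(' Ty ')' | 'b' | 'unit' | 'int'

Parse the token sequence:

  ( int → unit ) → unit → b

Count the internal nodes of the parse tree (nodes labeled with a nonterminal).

[Ty [Base ( [Ty [Base int] → [Ty [Base unit]]] )] → [Ty [Base unit] → [Ty [Base b]]]]

10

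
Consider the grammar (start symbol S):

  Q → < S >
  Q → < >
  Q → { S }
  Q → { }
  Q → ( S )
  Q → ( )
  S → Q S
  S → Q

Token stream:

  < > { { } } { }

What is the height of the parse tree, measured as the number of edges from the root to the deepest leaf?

[S [Q < >] [S [Q { [S [Q { }]] }] [S [Q { }]]]]

5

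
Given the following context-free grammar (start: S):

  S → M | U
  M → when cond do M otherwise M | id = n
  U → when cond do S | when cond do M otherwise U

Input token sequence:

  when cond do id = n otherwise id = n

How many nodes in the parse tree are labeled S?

[S [M when cond do [M id = n] otherwise [M id = n]]]

1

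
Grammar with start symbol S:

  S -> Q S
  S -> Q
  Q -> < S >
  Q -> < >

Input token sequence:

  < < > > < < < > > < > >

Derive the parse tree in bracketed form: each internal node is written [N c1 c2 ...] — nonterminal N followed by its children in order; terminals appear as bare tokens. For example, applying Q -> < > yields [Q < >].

S
Q S
< S > S
< Q > S
< < > > S
< < > > Q
< < > > < S >
< < > > < Q S >
< < > > < < S > S >
< < > > < < Q > S >
< < > > < < < > > S >
< < > > < < < > > Q >
< < > > < < < > > < > >

[S [Q < [S [Q < >]] >] [S [Q < [S [Q < [S [Q < >]] >] [S [Q < >]]] >]]]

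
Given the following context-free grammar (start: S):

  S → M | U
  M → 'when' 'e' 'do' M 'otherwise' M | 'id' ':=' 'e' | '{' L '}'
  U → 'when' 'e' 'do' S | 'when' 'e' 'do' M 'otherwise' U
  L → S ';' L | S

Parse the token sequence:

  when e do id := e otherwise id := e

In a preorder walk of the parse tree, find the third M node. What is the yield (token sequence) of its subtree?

id := e

[S [M when e do [M id := e] otherwise [M id := e]]]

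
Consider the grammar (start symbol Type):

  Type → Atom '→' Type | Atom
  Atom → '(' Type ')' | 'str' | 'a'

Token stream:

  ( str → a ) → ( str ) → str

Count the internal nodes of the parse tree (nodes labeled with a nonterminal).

[Type [Atom ( [Type [Atom str] → [Type [Atom a]]] )] → [Type [Atom ( [Type [Atom str]] )] → [Type [Atom str]]]]

12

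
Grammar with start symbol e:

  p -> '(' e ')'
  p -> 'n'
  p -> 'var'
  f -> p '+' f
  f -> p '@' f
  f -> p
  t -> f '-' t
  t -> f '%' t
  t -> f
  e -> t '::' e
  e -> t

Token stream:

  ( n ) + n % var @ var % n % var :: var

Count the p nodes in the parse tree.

8

[e [t [f [p ( [e [t [f [p n]]]] )] + [f [p n]]] % [t [f [p var] @ [f [p var]]] % [t [f [p n]] % [t [f [p var]]]]]] :: [e [t [f [p var]]]]]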